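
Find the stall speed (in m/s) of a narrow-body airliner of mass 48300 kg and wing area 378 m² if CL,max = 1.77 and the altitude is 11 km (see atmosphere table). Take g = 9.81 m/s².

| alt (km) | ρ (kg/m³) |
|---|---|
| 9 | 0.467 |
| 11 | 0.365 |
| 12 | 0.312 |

At 11 km, from the table: ρ = 0.365 kg/m³.
Stall occurs when L = W at CL,max. W = mg = 48300 × 9.81 = 4.738×10^5 N.
V_stall = √(2W/(ρ·S·CL,max)) = √(2 × 4.738×10^5 / (0.365 × 378 × 1.77))
V_stall = √3881 = 62.3 m/s

V_stall = 62.3 m/s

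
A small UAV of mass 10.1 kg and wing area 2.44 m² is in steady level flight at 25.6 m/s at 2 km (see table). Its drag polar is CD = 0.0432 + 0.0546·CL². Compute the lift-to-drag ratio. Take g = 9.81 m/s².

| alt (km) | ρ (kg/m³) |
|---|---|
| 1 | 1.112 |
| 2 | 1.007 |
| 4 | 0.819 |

L/D = 2.8

At 2 km, from the table: ρ = 1.007 kg/m³.
Weight W = mg = 10.1 × 9.81 = 99.081 N; in level flight L = W.
q = ½ρv² = ½ × 1.007 × 25.6² = 330 Pa.
CL = 2W/(ρv²S) = 2×99.081/(1.007×25.6²×2.44) = 0.1231.
CD = 0.0432 + 0.0546 × 0.1231² = 0.04403.
L/D = CL/CD = 0.1231 / 0.04403 = 2.8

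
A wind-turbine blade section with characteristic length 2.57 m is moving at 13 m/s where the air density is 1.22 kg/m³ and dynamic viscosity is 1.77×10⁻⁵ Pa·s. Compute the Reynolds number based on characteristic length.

Re = ρ·v·c/μ = 1.22 × 13 × 2.57 / (1.77×10⁻⁵) = 2.3×10^6

Re = 2.3×10^6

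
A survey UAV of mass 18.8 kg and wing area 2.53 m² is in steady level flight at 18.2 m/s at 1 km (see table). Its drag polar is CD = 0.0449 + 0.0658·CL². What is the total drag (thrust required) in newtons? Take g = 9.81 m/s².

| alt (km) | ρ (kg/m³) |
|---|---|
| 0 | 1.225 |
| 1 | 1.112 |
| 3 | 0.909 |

At 1 km, from the table: ρ = 1.112 kg/m³.
Weight W = mg = 18.8 × 9.81 = 184.43 N; in level flight L = W.
q = ½ρv² = ½ × 1.112 × 18.2² = 184.2 Pa.
CL = 2W/(ρv²S) = 2×184.43/(1.112×18.2²×2.53) = 0.3958.
CD = 0.0449 + 0.0658 × 0.3958² = 0.05521.
D = q·S·CD = 184.2 × 2.53 × 0.05521 = 25.72 N

D = 25.7 N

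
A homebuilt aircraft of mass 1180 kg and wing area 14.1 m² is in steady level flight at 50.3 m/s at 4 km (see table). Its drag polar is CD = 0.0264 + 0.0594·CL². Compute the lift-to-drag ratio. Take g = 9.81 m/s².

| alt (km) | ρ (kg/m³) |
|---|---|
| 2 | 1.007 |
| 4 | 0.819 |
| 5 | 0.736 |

L/D = 12.4

At 4 km, from the table: ρ = 0.819 kg/m³.
In steady level flight, lift balances weight: W = mg = 1180 × 9.81 = 11576 N.
Dynamic pressure q = 0.5 × 0.819 × 50.3² = 1036 Pa.
CL = 2W/(ρv²S) = 2×11576/(0.819×50.3²×14.1) = 0.7924.
CD = 0.0264 + 0.0594 × 0.7924² = 0.0637.
L/D = CL/CD = 0.7924 / 0.0637 = 12.4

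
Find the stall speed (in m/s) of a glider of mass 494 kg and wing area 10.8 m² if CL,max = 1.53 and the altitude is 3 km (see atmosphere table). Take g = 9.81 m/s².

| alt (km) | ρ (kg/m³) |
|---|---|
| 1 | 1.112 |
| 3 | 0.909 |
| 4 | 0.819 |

V_stall = 25.4 m/s

At 3 km, from the table: ρ = 0.909 kg/m³.
Stall occurs when L = W at CL,max. W = mg = 494 × 9.81 = 4846 N.
V_stall = √(2W/(ρ·S·CL,max)) = √(2 × 4846 / (0.909 × 10.8 × 1.53))
V_stall = √645.3 = 25.4 m/s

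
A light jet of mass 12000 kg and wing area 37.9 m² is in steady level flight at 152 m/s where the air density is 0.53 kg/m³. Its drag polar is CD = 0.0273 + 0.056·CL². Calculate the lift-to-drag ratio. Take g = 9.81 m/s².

In steady level flight, lift balances weight: W = mg = 12000 × 9.81 = 1.1772×10^5 N.
Dynamic pressure q = 0.5 × 0.53 × 152² = 6123 Pa.
Required CL = L/(qS) = 1.1772×10^5/(6123·37.9) = 0.5073.
CD = 0.0273 + 0.056 × 0.5073² = 0.04171.
L/D = CL/CD = 0.5073 / 0.04171 = 12.2

L/D = 12.2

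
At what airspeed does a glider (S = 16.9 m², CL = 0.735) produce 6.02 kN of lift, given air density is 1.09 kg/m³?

v = 29.8 m/s

L = ½ρv²S·CL ⇒ v = √(2L/(ρ·S·CL))
v = √(2 × 6020 / (1.09 × 16.9 × 0.735)) = √889.3 = 29.8 m/s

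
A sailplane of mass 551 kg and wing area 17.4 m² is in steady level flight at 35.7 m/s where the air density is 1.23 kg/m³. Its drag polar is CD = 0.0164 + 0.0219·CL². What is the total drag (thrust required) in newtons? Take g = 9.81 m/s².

Weight W = mg = 551 × 9.81 = 5405.3 N; in level flight L = W.
Dynamic pressure q = 0.5 × 1.23 × 35.7² = 783.8 Pa.
Required CL = L/(qS) = 5405.3/(783.8·17.4) = 0.3963.
CD = 0.0164 + 0.0219 × 0.3963² = 0.01984.
D = q·S·CD = 783.8 × 17.4 × 0.01984 = 270.6 N

D = 271 N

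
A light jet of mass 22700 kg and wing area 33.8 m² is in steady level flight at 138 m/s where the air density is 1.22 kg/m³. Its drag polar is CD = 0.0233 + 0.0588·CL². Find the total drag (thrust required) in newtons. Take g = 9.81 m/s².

D = 16600 N

Level flight ⇒ L = W = m·g = 22700 × 9.81 = 2.2269×10^5 N.
Dynamic pressure q = 0.5 × 1.22 × 138² = 11620 Pa.
CL = 2W/(ρv²S) = 2×2.2269×10^5/(1.22×138²×33.8) = 0.5671.
CD = 0.0233 + 0.0588 × 0.5671² = 0.04221.
D = q·S·CD = 11620 × 33.8 × 0.04221 = 16570 N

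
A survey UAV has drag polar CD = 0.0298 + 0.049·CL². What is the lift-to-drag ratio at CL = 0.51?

CD = 0.0298 + 0.049 × 0.51² = 0.04254
L/D = CL/CD = 0.51 / 0.04254 = 12

L/D = 12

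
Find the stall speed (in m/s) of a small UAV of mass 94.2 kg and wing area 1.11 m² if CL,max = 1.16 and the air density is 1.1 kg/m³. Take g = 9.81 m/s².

V_stall = 36.1 m/s

At stall, lift equals weight: L = W = m·g = 94.2 × 9.81 = 924.1 N.
From L = ½ρV²S·CL,max = W: V_stall = √(2W/(ρSCL,max)) = √(2·924.1/(1.1·1.11·1.16))
V_stall = √1305 = 36.1 m/s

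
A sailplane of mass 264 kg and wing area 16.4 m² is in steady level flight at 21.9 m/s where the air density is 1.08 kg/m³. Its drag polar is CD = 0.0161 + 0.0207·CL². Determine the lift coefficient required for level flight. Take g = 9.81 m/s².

In steady level flight, lift balances weight: W = mg = 264 × 9.81 = 2589.8 N.
Dynamic pressure q = 0.5 × 1.08 × 21.9² = 259 Pa.
CL = W/(q·S) = 2589.8 / (259 × 16.4) = 0.6097.

CL = 0.61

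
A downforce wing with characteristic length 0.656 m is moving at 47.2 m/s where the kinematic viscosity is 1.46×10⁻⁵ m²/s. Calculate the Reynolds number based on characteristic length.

Re = 2.12×10^6

Re = v·c/ν = 47.2 × 0.656 / (1.46×10⁻⁵) = 2.12×10^6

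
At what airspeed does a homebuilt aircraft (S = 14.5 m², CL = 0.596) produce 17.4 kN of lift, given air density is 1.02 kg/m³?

v = 62.8 m/s

L = ½ρv²S·CL ⇒ v = √(2L/(ρ·S·CL))
v = √(2 × 17400 / (1.02 × 14.5 × 0.596)) = √3948 = 62.8 m/s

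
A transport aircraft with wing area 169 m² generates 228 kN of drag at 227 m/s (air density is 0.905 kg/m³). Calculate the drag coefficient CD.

CD = 0.0579

From D = ½ρv²S·CD, rearranging gives CD = 2D/(ρv²S).
CD = 2 × 2.28×10^5 / (0.905 × 227² × 169) = 0.0579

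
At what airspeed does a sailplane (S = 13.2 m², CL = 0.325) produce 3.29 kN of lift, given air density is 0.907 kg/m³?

L = ½ρv²S·CL ⇒ v = √(2L/(ρ·S·CL))
v = √(2 × 3290 / (0.907 × 13.2 × 0.325)) = √1691 = 41.1 m/s

v = 41.1 m/s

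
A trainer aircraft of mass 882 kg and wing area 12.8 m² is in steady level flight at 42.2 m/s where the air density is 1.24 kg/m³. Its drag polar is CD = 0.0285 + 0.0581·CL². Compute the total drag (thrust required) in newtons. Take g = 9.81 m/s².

Weight W = mg = 882 × 9.81 = 8652.4 N; in level flight L = W.
q = ½ρv² = ½ × 1.24 × 42.2² = 1104 Pa.
Required CL = L/(qS) = 8652.4/(1104·12.8) = 0.6122.
CD = 0.0285 + 0.0581 × 0.6122² = 0.05028.
D = q·S·CD = 1104 × 12.8 × 0.05028 = 710.6 N

D = 711 N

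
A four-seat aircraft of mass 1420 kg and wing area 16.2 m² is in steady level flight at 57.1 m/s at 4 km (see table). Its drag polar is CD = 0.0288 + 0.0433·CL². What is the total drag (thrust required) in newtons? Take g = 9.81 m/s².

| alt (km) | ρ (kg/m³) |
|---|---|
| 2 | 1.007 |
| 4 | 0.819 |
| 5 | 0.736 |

At 4 km, from the table: ρ = 0.819 kg/m³.
Level flight ⇒ L = W = m·g = 1420 × 9.81 = 13930 N.
q = ½ρv² = ½ × 0.819 × 57.1² = 1335 Pa.
Required CL = L/(qS) = 13930/(1335·16.2) = 0.644.
CD = 0.0288 + 0.0433 × 0.644² = 0.04676.
D = q·S·CD = 1335 × 16.2 × 0.04676 = 1011 N

D = 1010 N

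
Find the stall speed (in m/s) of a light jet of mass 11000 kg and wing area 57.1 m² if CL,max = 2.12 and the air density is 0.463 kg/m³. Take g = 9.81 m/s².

Stall occurs when L = W at CL,max. W = mg = 11000 × 9.81 = 1.079×10^5 N.
From L = ½ρV²S·CL,max = W: V_stall = √(2W/(ρSCL,max)) = √(2·1.079×10^5/(0.463·57.1·2.12))
V_stall = √3851 = 62.1 m/s

V_stall = 62.1 m/s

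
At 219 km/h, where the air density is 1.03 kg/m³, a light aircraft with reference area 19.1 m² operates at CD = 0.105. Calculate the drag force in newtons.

Convert speed: v = 219 km/h ÷ 3.6 = 60.83 m/s.
D = ½ρv²S·CD = ½ × 1.03 × 60.83² × 19.1 × 0.105 = 3820 N

D = 3820 N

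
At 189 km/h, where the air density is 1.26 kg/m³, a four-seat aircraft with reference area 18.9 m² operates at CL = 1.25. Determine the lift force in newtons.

L = 41000 N

Convert speed: v = 189 km/h ÷ 3.6 = 52.5 m/s.
Dynamic pressure q = ½ρv² = ½ × 1.26 × 52.5² = 1736 Pa.
L = q·S·CL = 1736 × 18.9 × 1.25 = 41000 N ≈ 41 kN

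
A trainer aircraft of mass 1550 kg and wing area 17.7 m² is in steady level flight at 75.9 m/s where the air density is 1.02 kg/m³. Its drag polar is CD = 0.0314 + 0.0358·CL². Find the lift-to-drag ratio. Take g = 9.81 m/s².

In steady level flight, lift balances weight: W = mg = 1550 × 9.81 = 15206 N.
Dynamic pressure q = 0.5 × 1.02 × 75.9² = 2938 Pa.
Required CL = L/(qS) = 15206/(2938·17.7) = 0.2924.
CD = 0.0314 + 0.0358 × 0.2924² = 0.03446.
L/D = CL/CD = 0.2924 / 0.03446 = 8.48

L/D = 8.48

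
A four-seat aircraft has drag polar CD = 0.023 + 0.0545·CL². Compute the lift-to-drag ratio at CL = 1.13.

CD = 0.023 + 0.0545 × 1.13² = 0.09259
L/D = CL/CD = 1.13 / 0.09259 = 12.2

L/D = 12.2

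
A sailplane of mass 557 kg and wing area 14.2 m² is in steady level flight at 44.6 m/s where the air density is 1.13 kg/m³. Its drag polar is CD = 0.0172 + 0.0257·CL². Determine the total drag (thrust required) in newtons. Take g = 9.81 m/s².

Weight W = mg = 557 × 9.81 = 5464.2 N; in level flight L = W.
q = ½ρv² = ½ × 1.13 × 44.6² = 1124 Pa.
Required CL = L/(qS) = 5464.2/(1124·14.2) = 0.3424.
CD = 0.0172 + 0.0257 × 0.3424² = 0.02021.
D = q·S·CD = 1124 × 14.2 × 0.02021 = 322.6 N

D = 323 N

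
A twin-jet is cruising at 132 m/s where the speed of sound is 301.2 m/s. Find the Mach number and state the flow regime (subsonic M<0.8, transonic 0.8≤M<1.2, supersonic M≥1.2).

M = v/a = 132 / 301.2 = 0.438
M = 0.438 → subsonic.

M = 0.438 (subsonic)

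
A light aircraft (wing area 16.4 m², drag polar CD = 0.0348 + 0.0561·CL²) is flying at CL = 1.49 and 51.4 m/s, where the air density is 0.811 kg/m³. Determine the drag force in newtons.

D = 2800 N

CD = 0.0348 + 0.0561 × 1.49² = 0.1593
D = ½ρv²S·CD = ½ × 0.811 × 51.4² × 16.4 × 0.1593 = 2800 N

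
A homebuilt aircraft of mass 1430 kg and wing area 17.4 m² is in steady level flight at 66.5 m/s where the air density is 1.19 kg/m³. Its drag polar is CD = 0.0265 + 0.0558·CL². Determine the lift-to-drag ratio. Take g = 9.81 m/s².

L/D = 9.65

Level flight ⇒ L = W = m·g = 1430 × 9.81 = 14028 N.
q = ½ρv² = ½ × 1.19 × 66.5² = 2631 Pa.
CL = W/(q·S) = 14028 / (2631 × 17.4) = 0.3064.
CD = 0.0265 + 0.0558 × 0.3064² = 0.03174.
L/D = CL/CD = 0.3064 / 0.03174 = 9.65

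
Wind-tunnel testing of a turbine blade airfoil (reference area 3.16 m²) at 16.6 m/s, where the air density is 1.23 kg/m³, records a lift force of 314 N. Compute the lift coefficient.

From L = ½ρv²S·CL, rearranging gives CL = 2L/(ρv²S).
CL = 2 × 314 / (1.23 × 16.6² × 3.16) = 0.586

CL = 0.586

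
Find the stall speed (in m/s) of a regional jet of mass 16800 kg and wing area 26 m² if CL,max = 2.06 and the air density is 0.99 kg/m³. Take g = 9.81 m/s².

At stall, lift equals weight: L = W = m·g = 16800 × 9.81 = 1.648×10^5 N.
V_stall = √(2W/(ρ·S·CL,max)) = √(2 × 1.648×10^5 / (0.99 × 26 × 2.06))
V_stall = √6216 = 78.8 m/s

V_stall = 78.8 m/s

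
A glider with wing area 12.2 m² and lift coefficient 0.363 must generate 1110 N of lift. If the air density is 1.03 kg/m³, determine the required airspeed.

L = ½ρv²S·CL ⇒ v = √(2L/(ρ·S·CL))
v = √(2 × 1110 / (1.03 × 12.2 × 0.363)) = √486.7 = 22.1 m/s

v = 22.1 m/s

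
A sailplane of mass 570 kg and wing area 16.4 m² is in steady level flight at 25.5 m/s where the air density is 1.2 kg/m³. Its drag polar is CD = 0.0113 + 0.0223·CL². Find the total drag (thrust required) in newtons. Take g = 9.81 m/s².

D = 181 N

Weight W = mg = 570 × 9.81 = 5591.7 N; in level flight L = W.
Dynamic pressure q = 0.5 × 1.2 × 25.5² = 390.1 Pa.
CL = W/(q·S) = 5591.7 / (390.1 × 16.4) = 0.8739.
CD = 0.0113 + 0.0223 × 0.8739² = 0.02833.
D = q·S·CD = 390.1 × 16.4 × 0.02833 = 181.3 N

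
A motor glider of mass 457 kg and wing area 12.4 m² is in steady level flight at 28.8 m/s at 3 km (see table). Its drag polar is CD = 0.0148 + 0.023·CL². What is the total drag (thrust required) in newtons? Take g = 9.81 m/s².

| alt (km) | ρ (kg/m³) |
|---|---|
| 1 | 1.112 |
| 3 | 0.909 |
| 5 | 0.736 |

D = 168 N

At 3 km, from the table: ρ = 0.909 kg/m³.
Level flight ⇒ L = W = m·g = 457 × 9.81 = 4483.2 N.
q = ½ρv² = ½ × 0.909 × 28.8² = 377 Pa.
CL = W/(q·S) = 4483.2 / (377 × 12.4) = 0.9591.
CD = 0.0148 + 0.023 × 0.9591² = 0.03596.
D = q·S·CD = 377 × 12.4 × 0.03596 = 168.1 N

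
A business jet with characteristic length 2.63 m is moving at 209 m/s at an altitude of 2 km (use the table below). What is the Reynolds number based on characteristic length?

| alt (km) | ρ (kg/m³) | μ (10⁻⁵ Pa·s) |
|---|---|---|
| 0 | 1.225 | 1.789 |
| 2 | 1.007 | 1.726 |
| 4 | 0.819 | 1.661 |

Re = 3.21×10^7

At 2 km, from the table: ρ = 1.007 kg/m³, μ = 1.726×10⁻⁵ Pa·s.
Re = ρ·v·c/μ = 1.007 × 209 × 2.63 / (1.726×10⁻⁵) = 3.21×10^7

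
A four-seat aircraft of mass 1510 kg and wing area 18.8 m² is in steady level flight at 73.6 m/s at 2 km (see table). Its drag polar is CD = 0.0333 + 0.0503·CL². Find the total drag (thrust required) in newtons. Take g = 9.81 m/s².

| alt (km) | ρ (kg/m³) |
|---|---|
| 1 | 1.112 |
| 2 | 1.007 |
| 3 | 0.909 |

D = 1920 N

At 2 km, from the table: ρ = 1.007 kg/m³.
Level flight ⇒ L = W = m·g = 1510 × 9.81 = 14813 N.
q = ½ρv² = ½ × 1.007 × 73.6² = 2727 Pa.
CL = 2W/(ρv²S) = 2×14813/(1.007×73.6²×18.8) = 0.2889.
CD = 0.0333 + 0.0503 × 0.2889² = 0.0375.
D = q·S·CD = 2727 × 18.8 × 0.0375 = 1923 N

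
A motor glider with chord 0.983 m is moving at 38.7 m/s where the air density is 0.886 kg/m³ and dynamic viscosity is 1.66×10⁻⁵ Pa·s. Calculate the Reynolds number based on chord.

Re = ρ·v·c/μ = 0.886 × 38.7 × 0.983 / (1.66×10⁻⁵) = 2.03×10^6

Re = 2.03×10^6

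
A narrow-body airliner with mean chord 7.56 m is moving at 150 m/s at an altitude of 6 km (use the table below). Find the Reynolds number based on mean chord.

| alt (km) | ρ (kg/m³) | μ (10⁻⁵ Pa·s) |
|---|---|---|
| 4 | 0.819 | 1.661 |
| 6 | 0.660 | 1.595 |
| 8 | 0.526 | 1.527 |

Re = 4.69×10^7

At 6 km, from the table: ρ = 0.660 kg/m³, μ = 1.595×10⁻⁵ Pa·s.
Re = ρ·v·c/μ = 0.66 × 150 × 7.56 / (1.595×10⁻⁵) = 4.69×10^7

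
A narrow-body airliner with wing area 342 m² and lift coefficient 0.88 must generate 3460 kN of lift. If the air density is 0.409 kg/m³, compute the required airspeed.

v = 237 m/s

L = ½ρv²S·CL ⇒ v = √(2L/(ρ·S·CL))
v = √(2 × 3.46×10^6 / (0.409 × 342 × 0.88)) = √56220 = 237 m/s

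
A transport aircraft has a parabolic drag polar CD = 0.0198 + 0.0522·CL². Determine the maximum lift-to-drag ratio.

For CD = CD0 + K·CL², (L/D)max occurs at CL* = √(CD0/K) and equals 1/(2√(K·CD0)).
(L/D)max = 1/(2√(0.0522 × 0.0198)) = 1/(2 × 0.03215) = 15.6

(L/D)max = 15.6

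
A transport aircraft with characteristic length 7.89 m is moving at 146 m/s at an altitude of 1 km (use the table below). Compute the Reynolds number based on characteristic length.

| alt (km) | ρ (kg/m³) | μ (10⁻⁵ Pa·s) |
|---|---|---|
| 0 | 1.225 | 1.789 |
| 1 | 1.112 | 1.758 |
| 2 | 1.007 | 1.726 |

At 1 km, from the table: ρ = 1.112 kg/m³, μ = 1.758×10⁻⁵ Pa·s.
Re = ρ·v·c/μ = 1.112 × 146 × 7.89 / (1.758×10⁻⁵) = 7.29×10^7

Re = 7.29×10^7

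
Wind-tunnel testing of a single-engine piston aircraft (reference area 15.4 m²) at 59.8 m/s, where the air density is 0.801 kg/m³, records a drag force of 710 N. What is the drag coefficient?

CD = 0.0322

From D = ½ρv²S·CD, rearranging gives CD = 2D/(ρv²S).
CD = 2 × 710 / (0.801 × 59.8² × 15.4) = 0.0322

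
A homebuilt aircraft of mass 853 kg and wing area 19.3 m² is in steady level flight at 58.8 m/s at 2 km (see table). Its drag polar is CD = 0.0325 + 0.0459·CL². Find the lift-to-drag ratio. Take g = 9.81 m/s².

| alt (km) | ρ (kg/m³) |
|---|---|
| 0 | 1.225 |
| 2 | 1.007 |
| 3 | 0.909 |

L/D = 7.05

At 2 km, from the table: ρ = 1.007 kg/m³.
In steady level flight, lift balances weight: W = mg = 853 × 9.81 = 8367.9 N.
Dynamic pressure q = 0.5 × 1.007 × 58.8² = 1741 Pa.
Required CL = L/(qS) = 8367.9/(1741·19.3) = 0.2491.
CD = 0.0325 + 0.0459 × 0.2491² = 0.03535.
L/D = CL/CD = 0.2491 / 0.03535 = 7.05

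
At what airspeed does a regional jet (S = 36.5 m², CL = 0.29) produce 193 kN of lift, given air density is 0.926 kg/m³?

L = ½ρv²S·CL ⇒ v = √(2L/(ρ·S·CL))
v = √(2 × 1.93×10^5 / (0.926 × 36.5 × 0.29)) = √39380 = 198 m/s

v = 198 m/s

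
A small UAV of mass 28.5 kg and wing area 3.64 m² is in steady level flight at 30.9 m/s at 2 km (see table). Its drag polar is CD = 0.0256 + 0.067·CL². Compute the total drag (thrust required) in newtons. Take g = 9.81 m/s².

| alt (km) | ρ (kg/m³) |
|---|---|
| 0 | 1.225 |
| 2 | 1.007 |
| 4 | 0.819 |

At 2 km, from the table: ρ = 1.007 kg/m³.
In steady level flight, lift balances weight: W = mg = 28.5 × 9.81 = 279.59 N.
Dynamic pressure q = 0.5 × 1.007 × 30.9² = 480.7 Pa.
CL = W/(q·S) = 279.59 / (480.7 × 3.64) = 0.1598.
CD = 0.0256 + 0.067 × 0.1598² = 0.02731.
D = q·S·CD = 480.7 × 3.64 × 0.02731 = 47.79 N

D = 47.8 N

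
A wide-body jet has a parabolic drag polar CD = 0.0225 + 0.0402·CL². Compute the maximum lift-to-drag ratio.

(L/D)max = 16.6

For CD = CD0 + K·CL², (L/D)max occurs at CL* = √(CD0/K) and equals 1/(2√(K·CD0)).
(L/D)max = 1/(2√(0.0402 × 0.0225)) = 1/(2 × 0.03007) = 16.6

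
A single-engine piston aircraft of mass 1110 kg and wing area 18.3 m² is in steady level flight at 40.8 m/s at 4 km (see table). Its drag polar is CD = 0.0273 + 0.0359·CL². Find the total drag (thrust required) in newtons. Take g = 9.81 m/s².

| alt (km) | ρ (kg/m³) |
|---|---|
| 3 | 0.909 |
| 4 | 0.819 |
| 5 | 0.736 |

At 4 km, from the table: ρ = 0.819 kg/m³.
Level flight ⇒ L = W = m·g = 1110 × 9.81 = 10889 N.
Dynamic pressure q = 0.5 × 0.819 × 40.8² = 681.7 Pa.
CL = W/(q·S) = 10889 / (681.7 × 18.3) = 0.8729.
CD = 0.0273 + 0.0359 × 0.8729² = 0.05465.
D = q·S·CD = 681.7 × 18.3 × 0.05465 = 681.8 N

D = 682 N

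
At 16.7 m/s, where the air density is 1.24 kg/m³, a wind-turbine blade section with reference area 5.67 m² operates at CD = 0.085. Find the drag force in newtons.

Dynamic pressure q = ½ρv² = ½ × 1.24 × 16.7² = 172.9 Pa.
D = q·S·CD = 172.9 × 5.67 × 0.085 = 83.3 N

D = 83.3 N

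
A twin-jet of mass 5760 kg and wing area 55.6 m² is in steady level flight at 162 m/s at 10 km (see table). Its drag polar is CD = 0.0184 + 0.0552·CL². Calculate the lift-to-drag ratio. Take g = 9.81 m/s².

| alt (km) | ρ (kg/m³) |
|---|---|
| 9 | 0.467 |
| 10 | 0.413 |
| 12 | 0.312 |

L/D = 9.22

At 10 km, from the table: ρ = 0.413 kg/m³.
In steady level flight, lift balances weight: W = mg = 5760 × 9.81 = 56506 N.
Dynamic pressure q = 0.5 × 0.413 × 162² = 5419 Pa.
CL = 2W/(ρv²S) = 2×56506/(0.413×162²×55.6) = 0.1875.
CD = 0.0184 + 0.0552 × 0.1875² = 0.02034.
L/D = CL/CD = 0.1875 / 0.02034 = 9.22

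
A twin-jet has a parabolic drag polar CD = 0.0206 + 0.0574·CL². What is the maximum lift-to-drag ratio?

For CD = CD0 + K·CL², (L/D)max occurs at CL* = √(CD0/K) and equals 1/(2√(K·CD0)).
(L/D)max = 1/(2√(0.0574 × 0.0206)) = 1/(2 × 0.03439) = 14.5

(L/D)max = 14.5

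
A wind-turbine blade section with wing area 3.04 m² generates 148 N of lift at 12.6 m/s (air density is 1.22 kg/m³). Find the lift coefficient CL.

From L = ½ρv²S·CL, rearranging gives CL = 2L/(ρv²S).
CL = 2 × 148 / (1.22 × 12.6² × 3.04) = 0.503

CL = 0.503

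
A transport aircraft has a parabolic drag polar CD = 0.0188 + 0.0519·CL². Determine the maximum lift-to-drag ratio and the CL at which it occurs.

For CD = CD0 + K·CL², (L/D)max occurs at CL* = √(CD0/K) and equals 1/(2√(K·CD0)).
(L/D)max = 1/(2√(0.0519 × 0.0188)) = 1/(2 × 0.03124) = 16
CL* = √(0.0188/0.0519) = 0.602

(L/D)max = 16, at CL = 0.602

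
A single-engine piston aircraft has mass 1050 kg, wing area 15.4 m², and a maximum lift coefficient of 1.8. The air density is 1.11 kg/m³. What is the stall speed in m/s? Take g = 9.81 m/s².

At stall, lift equals weight: L = W = m·g = 1050 × 9.81 = 10300 N.
From L = ½ρV²S·CL,max = W: V_stall = √(2W/(ρSCL,max)) = √(2·10300/(1.11·15.4·1.8))
V_stall = √669.5 = 25.9 m/s

V_stall = 25.9 m/s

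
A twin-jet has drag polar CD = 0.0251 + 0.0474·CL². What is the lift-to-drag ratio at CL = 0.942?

L/D = 14

CD = 0.0251 + 0.0474 × 0.942² = 0.06716
L/D = CL/CD = 0.942 / 0.06716 = 14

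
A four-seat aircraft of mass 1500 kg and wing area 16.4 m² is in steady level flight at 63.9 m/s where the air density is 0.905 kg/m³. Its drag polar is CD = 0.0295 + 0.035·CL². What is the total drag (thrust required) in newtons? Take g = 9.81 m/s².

D = 1140 N

Level flight ⇒ L = W = m·g = 1500 × 9.81 = 14715 N.
Dynamic pressure q = 0.5 × 0.905 × 63.9² = 1848 Pa.
Required CL = L/(qS) = 14715/(1848·16.4) = 0.4856.
CD = 0.0295 + 0.035 × 0.4856² = 0.03775.
D = q·S·CD = 1848 × 16.4 × 0.03775 = 1144 N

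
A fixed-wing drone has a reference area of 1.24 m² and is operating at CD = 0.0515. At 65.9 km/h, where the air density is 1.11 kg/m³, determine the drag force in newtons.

Convert speed: v = 65.9 km/h ÷ 3.6 = 18.31 m/s.
D = ½ρv²S·CD = ½ × 1.11 × 18.31² × 1.24 × 0.0515 = 11.9 N

D = 11.9 N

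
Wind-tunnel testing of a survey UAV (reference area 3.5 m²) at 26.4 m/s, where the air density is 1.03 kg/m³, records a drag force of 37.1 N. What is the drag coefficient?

CD = 0.0295

From D = ½ρv²S·CD, rearranging gives CD = 2D/(ρv²S).
CD = 2 × 37.1 / (1.03 × 26.4² × 3.5) = 0.0295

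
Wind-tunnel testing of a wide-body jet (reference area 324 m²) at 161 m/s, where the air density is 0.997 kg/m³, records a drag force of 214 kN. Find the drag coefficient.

From D = ½ρv²S·CD, rearranging gives CD = 2D/(ρv²S).
CD = 2 × 2.14×10^5 / (0.997 × 161² × 324) = 0.0511

CD = 0.0511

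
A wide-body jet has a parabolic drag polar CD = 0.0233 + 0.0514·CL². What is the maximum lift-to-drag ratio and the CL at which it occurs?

For CD = CD0 + K·CL², (L/D)max occurs at CL* = √(CD0/K) and equals 1/(2√(K·CD0)).
(L/D)max = 1/(2√(0.0514 × 0.0233)) = 1/(2 × 0.03461) = 14.4
CL* = √(0.0233/0.0514) = 0.673

(L/D)max = 14.4, at CL = 0.673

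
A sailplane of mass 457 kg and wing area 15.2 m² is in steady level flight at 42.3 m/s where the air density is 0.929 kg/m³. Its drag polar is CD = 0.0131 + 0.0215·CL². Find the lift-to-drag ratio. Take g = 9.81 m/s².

L/D = 22.4

Level flight ⇒ L = W = m·g = 457 × 9.81 = 4483.2 N.
Dynamic pressure q = 0.5 × 0.929 × 42.3² = 831.1 Pa.
CL = W/(q·S) = 4483.2 / (831.1 × 15.2) = 0.3549.
CD = 0.0131 + 0.0215 × 0.3549² = 0.01581.
L/D = CL/CD = 0.3549 / 0.01581 = 22.4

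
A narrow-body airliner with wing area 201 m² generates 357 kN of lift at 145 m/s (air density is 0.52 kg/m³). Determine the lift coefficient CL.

CL = 0.325

From L = ½ρv²S·CL, rearranging gives CL = 2L/(ρv²S).
CL = 2 × 3.57×10^5 / (0.52 × 145² × 201) = 0.325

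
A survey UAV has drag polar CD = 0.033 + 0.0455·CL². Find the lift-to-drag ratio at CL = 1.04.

L/D = 12.7

CD = 0.033 + 0.0455 × 1.04² = 0.08221
L/D = CL/CD = 1.04 / 0.08221 = 12.7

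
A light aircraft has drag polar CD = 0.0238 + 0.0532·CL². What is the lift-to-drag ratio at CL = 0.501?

L/D = 13.5

CD = 0.0238 + 0.0532 × 0.501² = 0.03715
L/D = CL/CD = 0.501 / 0.03715 = 13.5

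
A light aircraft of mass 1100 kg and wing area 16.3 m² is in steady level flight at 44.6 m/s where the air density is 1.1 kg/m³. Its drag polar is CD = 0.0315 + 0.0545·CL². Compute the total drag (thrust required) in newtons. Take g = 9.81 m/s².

D = 918 N

In steady level flight, lift balances weight: W = mg = 1100 × 9.81 = 10791 N.
q = ½ρv² = ½ × 1.1 × 44.6² = 1094 Pa.
Required CL = L/(qS) = 10791/(1094·16.3) = 0.6051.
CD = 0.0315 + 0.0545 × 0.6051² = 0.05146.
D = q·S·CD = 1094 × 16.3 × 0.05146 = 917.6 N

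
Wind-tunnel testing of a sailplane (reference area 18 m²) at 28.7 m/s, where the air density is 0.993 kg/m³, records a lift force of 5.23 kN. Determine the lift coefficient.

CL = 0.71

From L = ½ρv²S·CL, rearranging gives CL = 2L/(ρv²S).
CL = 2 × 5230 / (0.993 × 28.7² × 18) = 0.71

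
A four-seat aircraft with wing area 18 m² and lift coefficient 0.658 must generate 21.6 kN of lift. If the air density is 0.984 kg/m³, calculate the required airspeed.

L = ½ρv²S·CL ⇒ v = √(2L/(ρ·S·CL))
v = √(2 × 21600 / (0.984 × 18 × 0.658)) = √3707 = 60.9 m/s

v = 60.9 m/s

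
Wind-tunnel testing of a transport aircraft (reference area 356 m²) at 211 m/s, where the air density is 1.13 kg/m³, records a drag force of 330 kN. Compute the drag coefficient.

CD = 0.0369

From D = ½ρv²S·CD, rearranging gives CD = 2D/(ρv²S).
CD = 2 × 3.3×10^5 / (1.13 × 211² × 356) = 0.0369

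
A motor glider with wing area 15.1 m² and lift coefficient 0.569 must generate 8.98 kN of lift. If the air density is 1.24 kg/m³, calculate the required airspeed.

L = ½ρv²S·CL ⇒ v = √(2L/(ρ·S·CL))
v = √(2 × 8980 / (1.24 × 15.1 × 0.569)) = √1686 = 41.1 m/s

v = 41.1 m/s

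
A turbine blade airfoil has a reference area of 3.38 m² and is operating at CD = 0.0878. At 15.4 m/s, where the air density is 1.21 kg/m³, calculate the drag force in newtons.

Dynamic pressure q = ½ρv² = ½ × 1.21 × 15.4² = 143.5 Pa.
D = q·S·CD = 143.5 × 3.38 × 0.0878 = 42.6 N

D = 42.6 N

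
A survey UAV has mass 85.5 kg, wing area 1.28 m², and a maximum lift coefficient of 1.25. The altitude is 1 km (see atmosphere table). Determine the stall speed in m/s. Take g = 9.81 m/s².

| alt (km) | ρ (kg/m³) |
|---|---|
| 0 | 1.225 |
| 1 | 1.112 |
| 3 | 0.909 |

V_stall = 30.7 m/s

At 1 km, from the table: ρ = 1.112 kg/m³.
Weight W = mg = 85.5 × 9.81 = 838.8 N.
V_stall = √(2W/(ρ·S·CL,max)) = √(2 × 838.8 / (1.112 × 1.28 × 1.25))
V_stall = √942.8 = 30.7 m/s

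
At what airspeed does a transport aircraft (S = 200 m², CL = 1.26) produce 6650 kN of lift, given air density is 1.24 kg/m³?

L = ½ρv²S·CL ⇒ v = √(2L/(ρ·S·CL))
v = √(2 × 6.65×10^6 / (1.24 × 200 × 1.26)) = √42560 = 206 m/s

v = 206 m/s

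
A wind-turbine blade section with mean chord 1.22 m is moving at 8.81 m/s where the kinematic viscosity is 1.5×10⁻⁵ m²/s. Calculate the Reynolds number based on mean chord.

Re = 7.17×10^5

Re = v·c/ν = 8.81 × 1.22 / (1.5×10⁻⁵) = 7.17×10^5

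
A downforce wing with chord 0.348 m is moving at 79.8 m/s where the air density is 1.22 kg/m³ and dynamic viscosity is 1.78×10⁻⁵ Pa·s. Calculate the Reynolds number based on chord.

Re = ρ·v·c/μ = 1.22 × 79.8 × 0.348 / (1.78×10⁻⁵) = 1.9×10^6

Re = 1.9×10^6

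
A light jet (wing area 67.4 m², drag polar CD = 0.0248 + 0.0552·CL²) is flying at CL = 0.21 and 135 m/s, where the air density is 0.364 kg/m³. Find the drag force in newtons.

D = 6090 N

CD = 0.0248 + 0.0552 × 0.21² = 0.02723
D = ½ρv²S·CD = ½ × 0.364 × 135² × 67.4 × 0.02723 = 6090 N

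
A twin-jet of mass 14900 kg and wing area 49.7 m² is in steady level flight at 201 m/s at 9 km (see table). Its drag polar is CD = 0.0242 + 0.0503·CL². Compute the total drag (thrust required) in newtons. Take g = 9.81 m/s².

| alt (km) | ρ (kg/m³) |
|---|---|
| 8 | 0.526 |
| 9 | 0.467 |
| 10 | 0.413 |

D = 13600 N

At 9 km, from the table: ρ = 0.467 kg/m³.
Level flight ⇒ L = W = m·g = 14900 × 9.81 = 1.4617×10^5 N.
q = ½ρv² = ½ × 0.467 × 201² = 9434 Pa.
CL = W/(q·S) = 1.4617×10^5 / (9434 × 49.7) = 0.3118.
CD = 0.0242 + 0.0503 × 0.3118² = 0.02909.
D = q·S·CD = 9434 × 49.7 × 0.02909 = 13640 N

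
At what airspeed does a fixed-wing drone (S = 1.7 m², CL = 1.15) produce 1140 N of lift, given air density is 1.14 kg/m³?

L = ½ρv²S·CL ⇒ v = √(2L/(ρ·S·CL))
v = √(2 × 1140 / (1.14 × 1.7 × 1.15)) = √1023 = 32 m/s

v = 32 m/s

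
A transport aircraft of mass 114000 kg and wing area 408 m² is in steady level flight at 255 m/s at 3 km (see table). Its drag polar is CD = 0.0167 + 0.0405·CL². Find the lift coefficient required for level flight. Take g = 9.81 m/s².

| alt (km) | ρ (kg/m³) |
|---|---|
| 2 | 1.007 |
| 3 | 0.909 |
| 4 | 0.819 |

CL = 0.0927

At 3 km, from the table: ρ = 0.909 kg/m³.
Weight W = mg = 114000 × 9.81 = 1.1183×10^6 N; in level flight L = W.
Dynamic pressure q = 0.5 × 0.909 × 255² = 29550 Pa.
CL = W/(q·S) = 1.1183×10^6 / (29550 × 408) = 0.09275.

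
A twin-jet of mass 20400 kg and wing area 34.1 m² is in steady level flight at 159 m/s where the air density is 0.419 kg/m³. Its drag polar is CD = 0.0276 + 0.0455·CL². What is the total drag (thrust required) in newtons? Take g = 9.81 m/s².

D = 15100 N

Level flight ⇒ L = W = m·g = 20400 × 9.81 = 2.0012×10^5 N.
q = ½ρv² = ½ × 0.419 × 159² = 5296 Pa.
Required CL = L/(qS) = 2.0012×10^5/(5296·34.1) = 1.108.
CD = 0.0276 + 0.0455 × 1.108² = 0.08347.
D = q·S·CD = 5296 × 34.1 × 0.08347 = 15070 N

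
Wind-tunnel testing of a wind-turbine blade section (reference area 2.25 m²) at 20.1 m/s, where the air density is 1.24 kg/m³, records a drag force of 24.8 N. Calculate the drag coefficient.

From D = ½ρv²S·CD, rearranging gives CD = 2D/(ρv²S).
CD = 2 × 24.8 / (1.24 × 20.1² × 2.25) = 0.044

CD = 0.044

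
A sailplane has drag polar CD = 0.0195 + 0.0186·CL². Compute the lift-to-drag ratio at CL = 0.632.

CD = 0.0195 + 0.0186 × 0.632² = 0.02693
L/D = CL/CD = 0.632 / 0.02693 = 23.5

L/D = 23.5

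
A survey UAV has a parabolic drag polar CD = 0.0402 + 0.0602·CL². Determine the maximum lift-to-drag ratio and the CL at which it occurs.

(L/D)max = 10.2, at CL = 0.817

For CD = CD0 + K·CL², (L/D)max occurs at CL* = √(CD0/K) and equals 1/(2√(K·CD0)).
(L/D)max = 1/(2√(0.0602 × 0.0402)) = 1/(2 × 0.04919) = 10.2
CL* = √(0.0402/0.0602) = 0.817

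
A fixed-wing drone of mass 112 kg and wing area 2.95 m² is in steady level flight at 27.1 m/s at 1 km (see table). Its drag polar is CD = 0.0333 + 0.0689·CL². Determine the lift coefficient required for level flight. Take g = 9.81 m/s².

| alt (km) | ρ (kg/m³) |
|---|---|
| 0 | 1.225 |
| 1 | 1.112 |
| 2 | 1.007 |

At 1 km, from the table: ρ = 1.112 kg/m³.
Level flight ⇒ L = W = m·g = 112 × 9.81 = 1098.7 N.
q = ½ρv² = ½ × 1.112 × 27.1² = 408.3 Pa.
Required CL = L/(qS) = 1098.7/(408.3·2.95) = 0.9121.

CL = 0.912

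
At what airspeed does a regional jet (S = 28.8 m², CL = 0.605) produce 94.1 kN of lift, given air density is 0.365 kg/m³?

L = ½ρv²S·CL ⇒ v = √(2L/(ρ·S·CL))
v = √(2 × 94100 / (0.365 × 28.8 × 0.605)) = √29590 = 172 m/s

v = 172 m/s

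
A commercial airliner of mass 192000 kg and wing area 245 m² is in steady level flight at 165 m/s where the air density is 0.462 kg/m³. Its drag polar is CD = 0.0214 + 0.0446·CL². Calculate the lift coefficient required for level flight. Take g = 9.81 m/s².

In steady level flight, lift balances weight: W = mg = 192000 × 9.81 = 1.8835×10^6 N.
Dynamic pressure q = 0.5 × 0.462 × 165² = 6289 Pa.
Required CL = L/(qS) = 1.8835×10^6/(6289·245) = 1.222.

CL = 1.22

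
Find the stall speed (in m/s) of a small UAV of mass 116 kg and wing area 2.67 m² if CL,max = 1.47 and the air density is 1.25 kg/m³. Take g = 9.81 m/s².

Stall occurs when L = W at CL,max. W = mg = 116 × 9.81 = 1138 N.
V_stall = √(2W/(ρ·S·CL,max)) = √(2 × 1138 / (1.25 × 2.67 × 1.47))
V_stall = √463.9 = 21.5 m/s

V_stall = 21.5 m/s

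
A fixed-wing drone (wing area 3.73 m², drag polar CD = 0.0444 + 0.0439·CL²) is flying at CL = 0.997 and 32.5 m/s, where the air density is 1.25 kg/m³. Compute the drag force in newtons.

D = 217 N

CD = 0.0444 + 0.0439 × 0.997² = 0.08804
D = ½ρv²S·CD = ½ × 1.25 × 32.5² × 3.73 × 0.08804 = 217 N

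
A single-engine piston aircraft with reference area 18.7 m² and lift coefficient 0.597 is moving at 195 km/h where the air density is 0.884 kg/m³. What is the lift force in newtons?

L = 14500 N

Convert speed: v = 195 km/h ÷ 3.6 = 54.17 m/s.
L = ½ρv²S·CL = ½ × 0.884 × 54.17² × 18.7 × 0.597 = 14500 N ≈ 14.5 kN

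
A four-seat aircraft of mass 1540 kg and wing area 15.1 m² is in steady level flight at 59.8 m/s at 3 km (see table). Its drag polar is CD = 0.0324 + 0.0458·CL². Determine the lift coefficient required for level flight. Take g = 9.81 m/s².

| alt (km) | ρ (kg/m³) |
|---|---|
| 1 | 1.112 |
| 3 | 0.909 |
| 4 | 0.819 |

At 3 km, from the table: ρ = 0.909 kg/m³.
Level flight ⇒ L = W = m·g = 1540 × 9.81 = 15107 N.
Dynamic pressure q = 0.5 × 0.909 × 59.8² = 1625 Pa.
CL = 2W/(ρv²S) = 2×15107/(0.909×59.8²×15.1) = 0.6156.

CL = 0.616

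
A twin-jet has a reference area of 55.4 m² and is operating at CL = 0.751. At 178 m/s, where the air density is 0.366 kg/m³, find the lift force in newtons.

L = ½ρv²S·CL = ½ × 0.366 × 178² × 55.4 × 0.751 = 2.41×10^5 N ≈ 241 kN

L = 2.41×10^5 N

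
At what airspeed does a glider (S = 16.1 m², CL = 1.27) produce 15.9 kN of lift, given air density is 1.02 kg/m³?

L = ½ρv²S·CL ⇒ v = √(2L/(ρ·S·CL))
v = √(2 × 15900 / (1.02 × 16.1 × 1.27)) = √1525 = 39 m/s

v = 39 m/s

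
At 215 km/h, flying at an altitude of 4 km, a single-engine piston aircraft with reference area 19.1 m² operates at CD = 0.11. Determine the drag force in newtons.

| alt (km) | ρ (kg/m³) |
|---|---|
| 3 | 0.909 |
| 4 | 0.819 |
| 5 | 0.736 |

D = 3070 N

At 4 km, from the table: ρ = 0.819 kg/m³.
Convert speed: v = 215 km/h ÷ 3.6 = 59.72 m/s.
D = ½ρv²S·CD = ½ × 0.819 × 59.72² × 19.1 × 0.11 = 3070 N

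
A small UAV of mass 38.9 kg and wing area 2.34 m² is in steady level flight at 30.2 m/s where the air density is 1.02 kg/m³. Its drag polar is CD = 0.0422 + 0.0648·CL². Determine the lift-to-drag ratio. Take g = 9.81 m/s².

Weight W = mg = 38.9 × 9.81 = 381.61 N; in level flight L = W.
q = ½ρv² = ½ × 1.02 × 30.2² = 465.1 Pa.
CL = 2W/(ρv²S) = 2×381.61/(1.02×30.2²×2.34) = 0.3506.
CD = 0.0422 + 0.0648 × 0.3506² = 0.05017.
L/D = CL/CD = 0.3506 / 0.05017 = 6.99

L/D = 6.99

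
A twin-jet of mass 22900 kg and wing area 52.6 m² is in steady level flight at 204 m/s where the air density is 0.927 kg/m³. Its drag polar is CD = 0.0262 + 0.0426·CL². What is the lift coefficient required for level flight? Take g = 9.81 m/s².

Weight W = mg = 22900 × 9.81 = 2.2465×10^5 N; in level flight L = W.
q = ½ρv² = ½ × 0.927 × 204² = 19290 Pa.
CL = W/(q·S) = 2.2465×10^5 / (19290 × 52.6) = 0.2214.

CL = 0.221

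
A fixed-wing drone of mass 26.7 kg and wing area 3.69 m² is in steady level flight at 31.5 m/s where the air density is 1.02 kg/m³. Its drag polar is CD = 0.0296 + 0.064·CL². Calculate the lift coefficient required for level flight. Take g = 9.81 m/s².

Level flight ⇒ L = W = m·g = 26.7 × 9.81 = 261.93 N.
q = ½ρv² = ½ × 1.02 × 31.5² = 506 Pa.
CL = W/(q·S) = 261.93 / (506 × 3.69) = 0.1403.

CL = 0.14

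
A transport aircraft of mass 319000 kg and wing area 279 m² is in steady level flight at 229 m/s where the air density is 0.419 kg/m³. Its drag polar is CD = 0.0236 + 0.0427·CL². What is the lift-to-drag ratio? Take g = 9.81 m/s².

L/D = 15

Level flight ⇒ L = W = m·g = 319000 × 9.81 = 3.1294×10^6 N.
Dynamic pressure q = 0.5 × 0.419 × 229² = 10990 Pa.
Required CL = L/(qS) = 3.1294×10^6/(10990·279) = 1.021.
CD = 0.0236 + 0.0427 × 1.021² = 0.06811.
L/D = CL/CD = 1.021 / 0.06811 = 15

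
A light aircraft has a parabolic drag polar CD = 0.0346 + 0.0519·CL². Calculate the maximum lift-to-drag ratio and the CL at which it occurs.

For CD = CD0 + K·CL², (L/D)max occurs at CL* = √(CD0/K) and equals 1/(2√(K·CD0)).
(L/D)max = 1/(2√(0.0519 × 0.0346)) = 1/(2 × 0.04238) = 11.8
CL* = √(0.0346/0.0519) = 0.816

(L/D)max = 11.8, at CL = 0.816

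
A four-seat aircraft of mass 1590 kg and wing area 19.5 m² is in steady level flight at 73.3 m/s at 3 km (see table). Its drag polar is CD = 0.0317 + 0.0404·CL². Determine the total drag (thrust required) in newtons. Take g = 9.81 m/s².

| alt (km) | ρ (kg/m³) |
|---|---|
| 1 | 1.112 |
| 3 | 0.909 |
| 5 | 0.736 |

At 3 km, from the table: ρ = 0.909 kg/m³.
Level flight ⇒ L = W = m·g = 1590 × 9.81 = 15598 N.
Dynamic pressure q = 0.5 × 0.909 × 73.3² = 2442 Pa.
CL = 2W/(ρv²S) = 2×15598/(0.909×73.3²×19.5) = 0.3276.
CD = 0.0317 + 0.0404 × 0.3276² = 0.03603.
D = q·S·CD = 2442 × 19.5 × 0.03603 = 1716 N

D = 1720 N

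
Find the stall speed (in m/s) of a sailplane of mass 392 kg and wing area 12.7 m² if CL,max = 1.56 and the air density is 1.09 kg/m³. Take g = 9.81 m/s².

V_stall = 18.9 m/s

Stall occurs when L = W at CL,max. W = mg = 392 × 9.81 = 3846 N.
From L = ½ρV²S·CL,max = W: V_stall = √(2W/(ρSCL,max)) = √(2·3846/(1.09·12.7·1.56))
V_stall = √356.1 = 18.9 m/s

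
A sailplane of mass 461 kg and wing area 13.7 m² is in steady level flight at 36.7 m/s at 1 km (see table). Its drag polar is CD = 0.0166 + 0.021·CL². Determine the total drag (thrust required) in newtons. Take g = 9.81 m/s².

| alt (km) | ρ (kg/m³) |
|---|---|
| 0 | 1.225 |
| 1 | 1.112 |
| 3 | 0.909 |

D = 212 N

At 1 km, from the table: ρ = 1.112 kg/m³.
In steady level flight, lift balances weight: W = mg = 461 × 9.81 = 4522.4 N.
Dynamic pressure q = 0.5 × 1.112 × 36.7² = 748.9 Pa.
CL = W/(q·S) = 4522.4 / (748.9 × 13.7) = 0.4408.
CD = 0.0166 + 0.021 × 0.4408² = 0.02068.
D = q·S·CD = 748.9 × 13.7 × 0.02068 = 212.2 N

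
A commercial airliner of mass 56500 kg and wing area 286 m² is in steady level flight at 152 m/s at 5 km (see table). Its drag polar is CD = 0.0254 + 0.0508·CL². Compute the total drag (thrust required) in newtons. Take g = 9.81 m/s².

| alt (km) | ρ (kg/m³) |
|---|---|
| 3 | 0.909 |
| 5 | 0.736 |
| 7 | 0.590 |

D = 68200 N

At 5 km, from the table: ρ = 0.736 kg/m³.
In steady level flight, lift balances weight: W = mg = 56500 × 9.81 = 5.5426×10^5 N.
Dynamic pressure q = 0.5 × 0.736 × 152² = 8502 Pa.
Required CL = L/(qS) = 5.5426×10^5/(8502·286) = 0.2279.
CD = 0.0254 + 0.0508 × 0.2279² = 0.02804.
D = q·S·CD = 8502 × 286 × 0.02804 = 68180 N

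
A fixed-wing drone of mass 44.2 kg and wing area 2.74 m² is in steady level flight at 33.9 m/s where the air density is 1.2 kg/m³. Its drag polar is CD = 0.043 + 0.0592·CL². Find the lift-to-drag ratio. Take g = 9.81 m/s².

L/D = 4.98

In steady level flight, lift balances weight: W = mg = 44.2 × 9.81 = 433.6 N.
Dynamic pressure q = 0.5 × 1.2 × 33.9² = 689.5 Pa.
Required CL = L/(qS) = 433.6/(689.5·2.74) = 0.2295.
CD = 0.043 + 0.0592 × 0.2295² = 0.04612.
L/D = CL/CD = 0.2295 / 0.04612 = 4.98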